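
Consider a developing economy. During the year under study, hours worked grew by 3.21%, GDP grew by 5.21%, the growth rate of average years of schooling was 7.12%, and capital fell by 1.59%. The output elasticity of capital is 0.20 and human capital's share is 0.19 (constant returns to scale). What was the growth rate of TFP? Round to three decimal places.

TFP grew 2.217%.

Labor's share = 1 − 0.2 − 0.19 = 0.61.
Capital: 0.2 × (-1.59) = -0.318 pp.
Average years of schooling: 0.19 × 7.12 = 1.3528 pp.
Hours worked: 0.61 × 3.21 = 1.9581 pp.
TFP growth = 5.21 − 2.9929 = 2.2171%.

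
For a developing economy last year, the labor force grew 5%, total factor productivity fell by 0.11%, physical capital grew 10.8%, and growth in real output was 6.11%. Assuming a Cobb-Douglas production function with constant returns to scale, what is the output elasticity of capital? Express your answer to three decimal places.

gY = gA + α·gK + (1−α)·gL, so gY − gA − gL = α(gK − gL).
6.11 + 0.11 − 5 = α × (10.8 − 5).
1.22 = 5.8 α, so α = 0.21034.

α = 0.210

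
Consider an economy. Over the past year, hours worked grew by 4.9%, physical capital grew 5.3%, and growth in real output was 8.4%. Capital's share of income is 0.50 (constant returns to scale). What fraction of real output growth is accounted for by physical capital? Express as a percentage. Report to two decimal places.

Physical capital accounted for 31.55% of growth.

Physical capital contributed 0.5 × 5.3 = 2.65 pp.
Share of growth = 2.65 / 8.4 × 100 = 31.5476%.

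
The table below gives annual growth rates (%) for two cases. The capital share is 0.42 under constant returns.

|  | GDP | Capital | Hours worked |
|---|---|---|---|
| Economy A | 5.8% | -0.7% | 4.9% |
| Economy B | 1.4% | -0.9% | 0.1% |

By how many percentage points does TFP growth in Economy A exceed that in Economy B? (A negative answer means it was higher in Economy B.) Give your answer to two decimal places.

1.53 percentage points

Labor's share = 1 − 0.42 = 0.58.
Economy A: TFP = 5.8 + 0.294 − 2.842 = 3.252%.
Economy B: TFP = 1.4 + 0.378 − 0.058 = 1.72%.
Difference = 3.252 − (1.72) = 1.532 pp.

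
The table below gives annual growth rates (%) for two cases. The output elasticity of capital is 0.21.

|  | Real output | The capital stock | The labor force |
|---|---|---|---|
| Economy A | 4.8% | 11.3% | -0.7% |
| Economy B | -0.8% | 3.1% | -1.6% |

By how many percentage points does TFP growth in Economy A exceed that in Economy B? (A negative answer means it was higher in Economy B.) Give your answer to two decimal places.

Labor's share = 1 − 0.21 = 0.79.
Economy A: TFP = 4.8 − 2.373 + 0.553 = 2.98%.
Economy B: TFP = -0.8 − 0.651 + 1.264 = -0.187%.
Difference = 2.98 − (-0.187) = 3.167 pp.

3.17 percentage points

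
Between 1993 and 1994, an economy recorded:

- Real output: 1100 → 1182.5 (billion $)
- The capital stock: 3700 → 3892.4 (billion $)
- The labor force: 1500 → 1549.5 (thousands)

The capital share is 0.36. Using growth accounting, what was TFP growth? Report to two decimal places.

Real output growth = (1182.5 − 1100) / 1100 = 7.5%.
The capital stock growth = (3892.4 − 3700) / 3700 = 5.2%.
The labor force growth = (1549.5 − 1500) / 1500 = 3.3%.
Labor's share = 1 − 0.36 = 0.64.
The capital stock: 0.36 × 5.2 = 1.872 pp.
The labor force: 0.64 × 3.3 = 2.112 pp.
TFP growth = 7.5 − 3.984 = 3.516%.

3.52%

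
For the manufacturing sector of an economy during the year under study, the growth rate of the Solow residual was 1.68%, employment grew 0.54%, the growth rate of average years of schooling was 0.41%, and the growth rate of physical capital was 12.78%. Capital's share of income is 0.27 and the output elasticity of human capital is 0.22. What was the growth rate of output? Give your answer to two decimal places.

Labor's share = 1 − 0.27 − 0.22 = 0.51.
Physical capital: 0.27 × 12.78 = 3.4506 pp.
Average years of schooling: 0.22 × 0.41 = 0.0902 pp.
Employment: 0.51 × 0.54 = 0.2754 pp.
Output growth = 1.68 + 3.8162 = 5.4962%.

5.50%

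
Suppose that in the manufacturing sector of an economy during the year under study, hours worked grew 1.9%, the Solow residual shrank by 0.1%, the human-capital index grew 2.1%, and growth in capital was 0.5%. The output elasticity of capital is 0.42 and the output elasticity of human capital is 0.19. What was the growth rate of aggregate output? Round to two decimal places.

Labor's share = 1 − 0.42 − 0.19 = 0.39.
Capital: 0.42 × 0.5 = 0.21 pp.
The human-capital index: 0.19 × 2.1 = 0.399 pp.
Hours worked: 0.39 × 1.9 = 0.741 pp.
Output growth = -0.1 + 1.35 = 1.25%.

1.25%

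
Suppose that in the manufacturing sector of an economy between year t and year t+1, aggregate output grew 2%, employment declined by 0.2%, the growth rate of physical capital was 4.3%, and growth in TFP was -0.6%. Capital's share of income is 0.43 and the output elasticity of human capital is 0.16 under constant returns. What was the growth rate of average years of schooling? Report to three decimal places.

Labor's share = 1 − 0.43 − 0.16 = 0.41.
gY = gA + 0.43×4.3 + 0.41×(-0.2) + 0.16×g.
0.16×g = 2 + 0.6 − 1.767 = 0.833.
g = 0.833 / 0.16 = 5.20625%.

5.206%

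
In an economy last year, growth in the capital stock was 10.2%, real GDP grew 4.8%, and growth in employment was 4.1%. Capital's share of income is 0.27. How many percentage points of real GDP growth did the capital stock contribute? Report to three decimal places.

Contribution = share × growth = 0.27 × 10.2 = 2.754 pp.

2.754 pp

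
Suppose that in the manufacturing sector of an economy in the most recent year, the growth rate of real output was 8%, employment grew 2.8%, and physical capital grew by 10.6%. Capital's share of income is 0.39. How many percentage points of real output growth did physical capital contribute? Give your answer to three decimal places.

Contribution = share × growth = 0.39 × 10.6 = 4.134 pp.

4.134 percentage points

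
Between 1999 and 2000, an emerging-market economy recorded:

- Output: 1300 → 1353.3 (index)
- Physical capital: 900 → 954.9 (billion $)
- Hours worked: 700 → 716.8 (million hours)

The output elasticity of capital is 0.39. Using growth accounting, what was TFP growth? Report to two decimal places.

0.26%

Output growth = (1353.3 − 1300) / 1300 = 4.1%.
Physical capital growth = (954.9 − 900) / 900 = 6.1%.
Hours worked growth = (716.8 − 700) / 700 = 2.4%.
Labor's share = 1 − 0.39 = 0.61.
Physical capital: 0.39 × 6.1 = 2.379 pp.
Hours worked: 0.61 × 2.4 = 1.464 pp.
TFP growth = 4.1 − 3.843 = 0.257%.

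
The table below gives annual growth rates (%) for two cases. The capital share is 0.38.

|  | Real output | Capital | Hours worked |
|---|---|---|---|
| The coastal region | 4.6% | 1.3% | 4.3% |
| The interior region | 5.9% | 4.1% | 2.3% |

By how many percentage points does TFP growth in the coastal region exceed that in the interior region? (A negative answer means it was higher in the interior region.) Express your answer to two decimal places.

-1.48 percentage points

Labor's share = 1 − 0.38 = 0.62.
The coastal region: TFP = 4.6 − 0.494 − 2.666 = 1.44%.
The interior region: TFP = 5.9 − 1.558 − 1.426 = 2.916%.
Difference = 1.44 − (2.916) = -1.476 pp.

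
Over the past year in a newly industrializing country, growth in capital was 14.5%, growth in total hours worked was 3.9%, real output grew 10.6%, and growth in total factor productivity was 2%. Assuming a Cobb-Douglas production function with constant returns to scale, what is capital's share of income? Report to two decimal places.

gY = gA + α·gK + (1−α)·gL, so gY − gA − gL = α(gK − gL).
10.6 − 2 − 3.9 = α × (14.5 − 3.9).
4.7 = 10.6 α, so α = 0.4434.

0.44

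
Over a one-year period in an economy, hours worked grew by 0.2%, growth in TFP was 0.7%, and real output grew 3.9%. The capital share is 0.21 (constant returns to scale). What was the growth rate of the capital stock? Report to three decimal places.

The capital stock growth was 14.486%.

Labor's share = 1 − 0.21 = 0.79.
gY = gA + 0.79×0.2 + 0.21×g.
0.21×g = 3.9 − 0.7 − 0.158 = 3.042.
g = 3.042 / 0.21 = 14.48571%.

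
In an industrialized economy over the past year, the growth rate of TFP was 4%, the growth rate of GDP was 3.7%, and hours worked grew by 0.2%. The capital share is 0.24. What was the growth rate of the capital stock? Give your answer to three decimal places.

Labor's share = 1 − 0.24 = 0.76.
gY = gA + 0.76×0.2 + 0.24×g.
0.24×g = 3.7 − 4 − 0.152 = -0.452.
g = -0.452 / 0.24 = -1.88333%.

-1.883%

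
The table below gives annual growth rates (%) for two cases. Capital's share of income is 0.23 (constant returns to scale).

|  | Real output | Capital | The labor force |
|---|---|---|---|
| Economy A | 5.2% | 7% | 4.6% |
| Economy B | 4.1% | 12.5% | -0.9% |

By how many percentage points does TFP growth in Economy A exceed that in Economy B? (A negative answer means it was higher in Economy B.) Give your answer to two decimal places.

-1.87 percentage points

Labor's share = 1 − 0.23 = 0.77.
Economy A: TFP = 5.2 − 1.61 − 3.542 = 0.048%.
Economy B: TFP = 4.1 − 2.875 + 0.693 = 1.918%.
Difference = 0.048 − (1.918) = -1.87 pp.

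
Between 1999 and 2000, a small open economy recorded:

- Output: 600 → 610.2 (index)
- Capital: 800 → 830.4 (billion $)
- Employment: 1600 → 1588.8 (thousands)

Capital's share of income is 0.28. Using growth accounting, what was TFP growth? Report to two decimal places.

Output growth = (610.2 − 600) / 600 = 1.7%.
Capital growth = (830.4 − 800) / 800 = 3.8%.
Employment growth = (1588.8 − 1600) / 1600 = -0.7%.
Labor's share = 1 − 0.28 = 0.72.
Capital: 0.28 × 3.8 = 1.064 pp.
Employment: 0.72 × (-0.7) = -0.504 pp.
TFP growth = 1.7 − 0.56 = 1.14%.

TFP growth was 1.14%.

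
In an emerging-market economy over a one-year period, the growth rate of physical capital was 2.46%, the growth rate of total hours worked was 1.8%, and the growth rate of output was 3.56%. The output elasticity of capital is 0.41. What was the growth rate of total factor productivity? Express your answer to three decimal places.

Labor's share = 1 − 0.41 = 0.59.
Physical capital: 0.41 × 2.46 = 1.0086 pp.
Total hours worked: 0.59 × 1.8 = 1.062 pp.
TFP growth = 3.56 − 2.0706 = 1.4894%.

1.489%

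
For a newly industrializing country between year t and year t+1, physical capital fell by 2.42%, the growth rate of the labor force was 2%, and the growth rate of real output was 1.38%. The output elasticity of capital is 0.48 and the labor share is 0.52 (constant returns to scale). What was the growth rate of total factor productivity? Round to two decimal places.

Labor's share = 1 − 0.48 = 0.52.
Physical capital: 0.48 × (-2.42) = -1.1616 pp.
The labor force: 0.52 × 2 = 1.04 pp.
TFP growth = 1.38 + 0.1216 = 1.5016%.

Total factor productivity grew 1.50%.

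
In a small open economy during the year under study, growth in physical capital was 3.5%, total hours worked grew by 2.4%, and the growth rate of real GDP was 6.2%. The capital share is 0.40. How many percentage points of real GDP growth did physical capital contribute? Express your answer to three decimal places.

1.400

Contribution = share × growth = 0.4 × 3.5 = 1.4 pp.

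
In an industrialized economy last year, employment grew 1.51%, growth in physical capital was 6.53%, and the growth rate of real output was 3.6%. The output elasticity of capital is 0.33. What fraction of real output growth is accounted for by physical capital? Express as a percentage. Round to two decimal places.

Physical capital accounted for 59.86% of growth.

Physical capital contributed 0.33 × 6.53 = 2.1549 pp.
Share of growth = 2.1549 / 3.6 × 100 = 59.8583%.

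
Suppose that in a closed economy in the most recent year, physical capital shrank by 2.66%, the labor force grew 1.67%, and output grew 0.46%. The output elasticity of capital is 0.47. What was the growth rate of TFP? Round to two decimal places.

Labor's share = 1 − 0.47 = 0.53.
Physical capital: 0.47 × (-2.66) = -1.2502 pp.
The labor force: 0.53 × 1.67 = 0.8851 pp.
TFP growth = 0.46 + 0.3651 = 0.8251%.

TFP growth was 0.83%.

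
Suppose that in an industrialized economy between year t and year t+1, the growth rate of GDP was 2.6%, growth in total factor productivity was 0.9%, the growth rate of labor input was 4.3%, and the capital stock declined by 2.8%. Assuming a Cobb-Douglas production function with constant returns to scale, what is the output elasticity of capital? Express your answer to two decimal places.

The output elasticity of capital is 0.37.

gY = gA + α·gK + (1−α)·gL, so gY − gA − gL = α(gK − gL).
2.6 − 0.9 − 4.3 = α × (-2.8 − 4.3).
-2.6 = -7.1 α, so α = 0.3662.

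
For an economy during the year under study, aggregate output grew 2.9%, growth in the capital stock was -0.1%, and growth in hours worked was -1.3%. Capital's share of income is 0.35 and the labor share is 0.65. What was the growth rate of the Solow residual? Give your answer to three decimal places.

Labor's share = 1 − 0.35 = 0.65.
The capital stock: 0.35 × (-0.1) = -0.035 pp.
Hours worked: 0.65 × (-1.3) = -0.845 pp.
TFP growth = 2.9 + 0.88 = 3.78%.

3.780%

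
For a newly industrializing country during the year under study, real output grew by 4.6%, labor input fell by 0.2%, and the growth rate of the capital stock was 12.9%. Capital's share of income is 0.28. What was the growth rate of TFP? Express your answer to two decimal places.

Labor's share = 1 − 0.28 = 0.72.
The capital stock: 0.28 × 12.9 = 3.612 pp.
Labor input: 0.72 × (-0.2) = -0.144 pp.
TFP growth = 4.6 − 3.468 = 1.132%.

1.13%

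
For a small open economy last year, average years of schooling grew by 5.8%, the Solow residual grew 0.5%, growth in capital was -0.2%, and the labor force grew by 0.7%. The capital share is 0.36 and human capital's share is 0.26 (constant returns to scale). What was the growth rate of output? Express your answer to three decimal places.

Labor's share = 1 − 0.36 − 0.26 = 0.38.
Capital: 0.36 × (-0.2) = -0.072 pp.
Average years of schooling: 0.26 × 5.8 = 1.508 pp.
The labor force: 0.38 × 0.7 = 0.266 pp.
Output growth = 0.5 + 1.702 = 2.202%.

2.202%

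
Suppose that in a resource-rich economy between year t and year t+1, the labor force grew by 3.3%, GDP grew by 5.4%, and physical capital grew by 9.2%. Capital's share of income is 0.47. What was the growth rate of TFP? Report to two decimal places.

Labor's share = 1 − 0.47 = 0.53.
Physical capital: 0.47 × 9.2 = 4.324 pp.
The labor force: 0.53 × 3.3 = 1.749 pp.
TFP growth = 5.4 − 6.073 = -0.673%.

-0.67%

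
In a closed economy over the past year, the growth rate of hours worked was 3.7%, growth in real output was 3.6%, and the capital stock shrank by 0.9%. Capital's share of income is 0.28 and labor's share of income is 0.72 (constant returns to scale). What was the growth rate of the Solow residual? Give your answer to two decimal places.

Labor's share = 1 − 0.28 = 0.72.
The capital stock: 0.28 × (-0.9) = -0.252 pp.
Hours worked: 0.72 × 3.7 = 2.664 pp.
TFP growth = 3.6 − 2.412 = 1.188%.

1.19%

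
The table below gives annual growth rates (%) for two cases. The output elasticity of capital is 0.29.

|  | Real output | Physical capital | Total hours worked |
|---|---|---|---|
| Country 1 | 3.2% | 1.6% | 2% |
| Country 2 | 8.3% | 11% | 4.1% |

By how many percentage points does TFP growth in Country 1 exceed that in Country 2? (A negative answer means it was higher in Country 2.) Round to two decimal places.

Labor's share = 1 − 0.29 = 0.71.
Country 1: TFP = 3.2 − 0.464 − 1.42 = 1.316%.
Country 2: TFP = 8.3 − 3.19 − 2.911 = 2.199%.
Difference = 1.316 − (2.199) = -0.883 pp.

-0.88 percentage points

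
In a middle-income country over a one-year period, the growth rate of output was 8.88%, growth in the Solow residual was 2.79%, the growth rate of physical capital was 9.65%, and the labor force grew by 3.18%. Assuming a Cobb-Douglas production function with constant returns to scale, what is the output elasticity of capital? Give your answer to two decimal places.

0.45

gY = gA + α·gK + (1−α)·gL, so gY − gA − gL = α(gK − gL).
8.88 − 2.79 − 3.18 = α × (9.65 − 3.18).
2.91 = 6.47 α, so α = 0.4498.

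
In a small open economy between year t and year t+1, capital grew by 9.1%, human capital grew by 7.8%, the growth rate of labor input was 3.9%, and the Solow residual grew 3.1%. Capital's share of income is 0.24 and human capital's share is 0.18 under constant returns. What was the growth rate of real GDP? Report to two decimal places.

Labor's share = 1 − 0.24 − 0.18 = 0.58.
Capital: 0.24 × 9.1 = 2.184 pp.
Human capital: 0.18 × 7.8 = 1.404 pp.
Labor input: 0.58 × 3.9 = 2.262 pp.
Output growth = 3.1 + 5.85 = 8.95%.

8.95%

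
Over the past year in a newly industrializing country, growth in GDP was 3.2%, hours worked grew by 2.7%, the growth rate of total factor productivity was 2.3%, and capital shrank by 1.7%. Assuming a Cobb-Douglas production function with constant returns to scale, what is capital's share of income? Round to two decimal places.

Capital's share of income is 0.41.

gY = gA + α·gK + (1−α)·gL, so gY − gA − gL = α(gK − gL).
3.2 − 2.3 − 2.7 = α × (-1.7 − 2.7).
-1.8 = -4.4 α, so α = 0.4091.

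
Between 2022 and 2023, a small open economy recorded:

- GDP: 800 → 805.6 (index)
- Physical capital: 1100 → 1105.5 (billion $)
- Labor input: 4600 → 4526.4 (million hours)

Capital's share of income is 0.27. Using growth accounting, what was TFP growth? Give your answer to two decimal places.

GDP growth = (805.6 − 800) / 800 = 0.7%.
Physical capital growth = (1105.5 − 1100) / 1100 = 0.5%.
Labor input growth = (4526.4 − 4600) / 4600 = -1.6%.
Labor's share = 1 − 0.27 = 0.73.
Physical capital: 0.27 × 0.5 = 0.135 pp.
Labor input: 0.73 × (-1.6) = -1.168 pp.
TFP growth = 0.7 + 1.033 = 1.733%.

TFP grew 1.73%.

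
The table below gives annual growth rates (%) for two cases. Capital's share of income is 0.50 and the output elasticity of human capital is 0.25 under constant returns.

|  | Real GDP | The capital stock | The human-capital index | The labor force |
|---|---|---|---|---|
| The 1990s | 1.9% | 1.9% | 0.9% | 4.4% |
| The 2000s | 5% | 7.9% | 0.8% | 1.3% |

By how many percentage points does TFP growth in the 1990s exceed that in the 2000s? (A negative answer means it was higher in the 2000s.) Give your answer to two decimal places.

-0.90 percentage points

Labor's share = 1 − 0.5 − 0.25 = 0.25.
The 1990s: TFP = 1.9 − 0.95 − 0.225 − 1.1 = -0.375%.
The 2000s: TFP = 5 − 3.95 − 0.2 − 0.325 = 0.525%.
Difference = -0.375 − (0.525) = -0.9 pp.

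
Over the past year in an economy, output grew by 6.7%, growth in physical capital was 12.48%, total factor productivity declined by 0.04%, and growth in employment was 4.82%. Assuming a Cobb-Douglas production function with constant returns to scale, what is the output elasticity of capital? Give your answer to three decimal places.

0.251

gY = gA + α·gK + (1−α)·gL, so gY − gA − gL = α(gK − gL).
6.7 + 0.04 − 4.82 = α × (12.48 − 4.82).
1.92 = 7.66 α, so α = 0.25065.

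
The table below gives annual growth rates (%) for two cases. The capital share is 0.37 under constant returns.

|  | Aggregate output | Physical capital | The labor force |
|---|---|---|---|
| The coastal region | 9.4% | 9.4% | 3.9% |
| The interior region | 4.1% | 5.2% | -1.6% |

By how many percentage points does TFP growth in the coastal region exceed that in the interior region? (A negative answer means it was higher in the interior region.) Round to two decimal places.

Labor's share = 1 − 0.37 = 0.63.
The coastal region: TFP = 9.4 − 3.478 − 2.457 = 3.465%.
The interior region: TFP = 4.1 − 1.924 + 1.008 = 3.184%.
Difference = 3.465 − (3.184) = 0.281 pp.

0.28 percentage points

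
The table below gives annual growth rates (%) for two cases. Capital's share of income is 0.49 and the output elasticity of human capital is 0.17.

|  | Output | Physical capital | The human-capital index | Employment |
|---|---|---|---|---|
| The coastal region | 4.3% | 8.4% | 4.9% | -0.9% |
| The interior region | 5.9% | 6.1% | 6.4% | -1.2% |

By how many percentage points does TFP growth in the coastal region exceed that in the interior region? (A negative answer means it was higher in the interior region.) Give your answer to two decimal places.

Labor's share = 1 − 0.49 − 0.17 = 0.34.
The coastal region: TFP = 4.3 − 4.116 − 0.833 + 0.306 = -0.343%.
The interior region: TFP = 5.9 − 2.989 − 1.088 + 0.408 = 2.231%.
Difference = -0.343 − (2.231) = -2.574 pp.

-2.57 percentage points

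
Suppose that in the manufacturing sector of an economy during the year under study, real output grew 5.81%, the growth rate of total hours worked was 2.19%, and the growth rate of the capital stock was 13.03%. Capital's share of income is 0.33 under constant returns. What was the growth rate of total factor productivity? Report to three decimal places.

Total factor productivity grew 0.043%.

Labor's share = 1 − 0.33 = 0.67.
The capital stock: 0.33 × 13.03 = 4.2999 pp.
Total hours worked: 0.67 × 2.19 = 1.4673 pp.
TFP growth = 5.81 − 5.7672 = 0.0428%.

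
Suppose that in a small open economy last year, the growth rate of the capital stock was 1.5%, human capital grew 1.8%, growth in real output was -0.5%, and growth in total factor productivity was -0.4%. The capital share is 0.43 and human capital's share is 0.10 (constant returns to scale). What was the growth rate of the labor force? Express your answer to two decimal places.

-1.97%

Labor's share = 1 − 0.43 − 0.1 = 0.47.
gY = gA + 0.43×1.5 + 0.1×1.8 + 0.47×g.
0.47×g = -0.5 + 0.4 − 0.825 = -0.925.
g = -0.925 / 0.47 = -1.9681%.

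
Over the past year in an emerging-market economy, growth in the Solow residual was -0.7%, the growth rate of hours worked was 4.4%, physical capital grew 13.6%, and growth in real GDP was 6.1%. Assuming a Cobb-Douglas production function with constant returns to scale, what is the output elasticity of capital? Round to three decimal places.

gY = gA + α·gK + (1−α)·gL, so gY − gA − gL = α(gK − gL).
6.1 + 0.7 − 4.4 = α × (13.6 − 4.4).
2.4 = 9.2 α, so α = 0.26087.

α = 0.261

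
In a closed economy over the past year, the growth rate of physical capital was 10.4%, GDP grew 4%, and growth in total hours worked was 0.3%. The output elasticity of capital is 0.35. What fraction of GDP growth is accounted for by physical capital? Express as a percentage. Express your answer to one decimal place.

Physical capital accounted for 91.0% of growth.

Physical capital contributed 0.35 × 10.4 = 3.64 pp.
Share of growth = 3.64 / 4 × 100 = 91%.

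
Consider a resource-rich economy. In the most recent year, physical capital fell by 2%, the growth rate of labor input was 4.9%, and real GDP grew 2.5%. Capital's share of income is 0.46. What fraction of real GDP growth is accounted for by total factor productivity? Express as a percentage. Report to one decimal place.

Labor's share = 1 − 0.46 = 0.54.
Physical capital: 0.46 × (-2) = -0.92 pp.
Labor input: 0.54 × 4.9 = 2.646 pp.
TFP growth = 2.5 − 1.726 = 0.774%.
TFP share of growth = 0.774 / 2.5 × 100 = 30.96%.

31.0%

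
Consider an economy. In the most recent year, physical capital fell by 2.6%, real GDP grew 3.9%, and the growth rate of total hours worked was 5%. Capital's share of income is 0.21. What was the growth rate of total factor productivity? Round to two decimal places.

0.50%

Labor's share = 1 − 0.21 = 0.79.
Physical capital: 0.21 × (-2.6) = -0.546 pp.
Total hours worked: 0.79 × 5 = 3.95 pp.
TFP growth = 3.9 − 3.404 = 0.496%.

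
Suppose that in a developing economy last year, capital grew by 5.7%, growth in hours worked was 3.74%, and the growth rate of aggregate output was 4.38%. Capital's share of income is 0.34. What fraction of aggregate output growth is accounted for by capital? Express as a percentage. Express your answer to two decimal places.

44.25%

Capital contributed 0.34 × 5.7 = 1.938 pp.
Share of growth = 1.938 / 4.38 × 100 = 44.2466%.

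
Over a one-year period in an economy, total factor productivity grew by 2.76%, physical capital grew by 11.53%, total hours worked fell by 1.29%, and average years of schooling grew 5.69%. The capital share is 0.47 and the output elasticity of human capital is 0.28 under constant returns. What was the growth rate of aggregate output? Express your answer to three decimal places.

Aggregate output grew 9.450%.

Labor's share = 1 − 0.47 − 0.28 = 0.25.
Physical capital: 0.47 × 11.53 = 5.4191 pp.
Average years of schooling: 0.28 × 5.69 = 1.5932 pp.
Total hours worked: 0.25 × (-1.29) = -0.3225 pp.
Output growth = 2.76 + 6.6898 = 9.4498%.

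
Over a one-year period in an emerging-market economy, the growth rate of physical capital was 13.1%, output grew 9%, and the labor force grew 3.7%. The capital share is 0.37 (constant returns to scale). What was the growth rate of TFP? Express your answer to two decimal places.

Labor's share = 1 − 0.37 = 0.63.
Physical capital: 0.37 × 13.1 = 4.847 pp.
The labor force: 0.63 × 3.7 = 2.331 pp.
TFP growth = 9 − 7.178 = 1.822%.

1.82%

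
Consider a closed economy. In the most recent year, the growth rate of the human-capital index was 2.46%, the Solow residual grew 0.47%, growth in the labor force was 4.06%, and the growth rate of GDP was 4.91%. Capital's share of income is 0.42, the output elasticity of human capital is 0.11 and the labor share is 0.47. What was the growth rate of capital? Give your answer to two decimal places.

Labor's share = 1 − 0.42 − 0.11 = 0.47.
gY = gA + 0.11×2.46 + 0.47×4.06 + 0.42×g.
0.42×g = 4.91 − 0.47 − 2.1788 = 2.2612.
g = 2.2612 / 0.42 = 5.3838%.

5.38%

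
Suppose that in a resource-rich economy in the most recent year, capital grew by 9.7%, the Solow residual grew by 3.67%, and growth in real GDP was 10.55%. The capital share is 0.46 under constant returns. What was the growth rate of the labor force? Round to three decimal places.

Labor's share = 1 − 0.46 = 0.54.
gY = gA + 0.46×9.7 + 0.54×g.
0.54×g = 10.55 − 3.67 − 4.462 = 2.418.
g = 2.418 / 0.54 = 4.47778%.

4.478%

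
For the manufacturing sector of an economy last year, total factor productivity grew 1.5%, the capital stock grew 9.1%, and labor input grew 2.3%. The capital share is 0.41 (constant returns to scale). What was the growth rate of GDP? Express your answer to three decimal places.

Labor's share = 1 − 0.41 = 0.59.
The capital stock: 0.41 × 9.1 = 3.731 pp.
Labor input: 0.59 × 2.3 = 1.357 pp.
Output growth = 1.5 + 5.088 = 6.588%.

6.588%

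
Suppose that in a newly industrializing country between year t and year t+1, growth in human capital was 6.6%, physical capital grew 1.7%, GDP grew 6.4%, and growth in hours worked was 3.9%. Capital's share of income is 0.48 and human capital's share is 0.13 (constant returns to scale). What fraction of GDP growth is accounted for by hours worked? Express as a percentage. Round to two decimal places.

Labor's share = 1 − 0.48 − 0.13 = 0.39.
Hours worked contributed 0.39 × 3.9 = 1.521 pp.
Share of growth = 1.521 / 6.4 × 100 = 23.7656%.

23.77%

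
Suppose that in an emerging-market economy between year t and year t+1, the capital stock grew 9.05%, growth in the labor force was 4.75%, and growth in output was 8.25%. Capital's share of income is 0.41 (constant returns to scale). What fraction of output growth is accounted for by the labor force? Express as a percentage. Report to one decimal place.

34.0%

Labor's share = 1 − 0.41 = 0.59.
The labor force contributed 0.59 × 4.75 = 2.8025 pp.
Share of growth = 2.8025 / 8.25 × 100 = 33.97%.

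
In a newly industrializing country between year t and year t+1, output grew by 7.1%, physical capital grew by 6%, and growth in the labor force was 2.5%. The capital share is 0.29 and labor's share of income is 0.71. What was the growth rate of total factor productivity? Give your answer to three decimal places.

3.585%

Labor's share = 1 − 0.29 = 0.71.
Physical capital: 0.29 × 6 = 1.74 pp.
The labor force: 0.71 × 2.5 = 1.775 pp.
TFP growth = 7.1 − 3.515 = 3.585%.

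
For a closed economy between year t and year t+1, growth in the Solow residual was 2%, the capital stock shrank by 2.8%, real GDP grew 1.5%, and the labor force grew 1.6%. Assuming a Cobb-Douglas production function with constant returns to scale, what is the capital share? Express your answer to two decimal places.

The capital share is 0.48.

gY = gA + α·gK + (1−α)·gL, so gY − gA − gL = α(gK − gL).
1.5 − 2 − 1.6 = α × (-2.8 − 1.6).
-2.1 = -4.4 α, so α = 0.4773.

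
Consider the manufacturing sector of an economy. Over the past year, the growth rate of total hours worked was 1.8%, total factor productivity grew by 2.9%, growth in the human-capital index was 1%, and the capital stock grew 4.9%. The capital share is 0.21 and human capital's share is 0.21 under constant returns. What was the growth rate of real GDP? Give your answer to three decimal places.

Labor's share = 1 − 0.21 − 0.21 = 0.58.
The capital stock: 0.21 × 4.9 = 1.029 pp.
The human-capital index: 0.21 × 1 = 0.21 pp.
Total hours worked: 0.58 × 1.8 = 1.044 pp.
Output growth = 2.9 + 2.283 = 5.183%.

5.183%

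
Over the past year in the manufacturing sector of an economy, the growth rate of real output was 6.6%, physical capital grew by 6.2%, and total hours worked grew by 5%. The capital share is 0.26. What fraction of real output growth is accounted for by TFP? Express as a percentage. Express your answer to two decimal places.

Labor's share = 1 − 0.26 = 0.74.
Physical capital: 0.26 × 6.2 = 1.612 pp.
Total hours worked: 0.74 × 5 = 3.7 pp.
TFP growth = 6.6 − 5.312 = 1.288%.
TFP share of growth = 1.288 / 6.6 × 100 = 19.5152%.

TFP accounted for 19.52% of growth.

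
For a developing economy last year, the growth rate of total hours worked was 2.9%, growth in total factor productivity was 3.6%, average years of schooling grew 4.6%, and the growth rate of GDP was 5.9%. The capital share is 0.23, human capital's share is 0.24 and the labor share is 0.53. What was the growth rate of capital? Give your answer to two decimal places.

Labor's share = 1 − 0.23 − 0.24 = 0.53.
gY = gA + 0.24×4.6 + 0.53×2.9 + 0.23×g.
0.23×g = 5.9 − 3.6 − 2.641 = -0.341.
g = -0.341 / 0.23 = -1.4826%.

-1.48%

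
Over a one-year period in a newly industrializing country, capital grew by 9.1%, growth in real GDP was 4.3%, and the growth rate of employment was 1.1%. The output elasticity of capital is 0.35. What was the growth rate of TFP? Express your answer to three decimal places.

Labor's share = 1 − 0.35 = 0.65.
Capital: 0.35 × 9.1 = 3.185 pp.
Employment: 0.65 × 1.1 = 0.715 pp.
TFP growth = 4.3 − 3.9 = 0.4%.

TFP growth was 0.400%.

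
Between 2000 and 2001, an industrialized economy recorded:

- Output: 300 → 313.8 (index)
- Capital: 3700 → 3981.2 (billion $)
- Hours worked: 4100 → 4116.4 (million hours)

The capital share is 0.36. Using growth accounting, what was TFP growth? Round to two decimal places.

TFP growth was 1.61%.

Output growth = (313.8 − 300) / 300 = 4.6%.
Capital growth = (3981.2 − 3700) / 3700 = 7.6%.
Hours worked growth = (4116.4 − 4100) / 4100 = 0.4%.
Labor's share = 1 − 0.36 = 0.64.
Capital: 0.36 × 7.6 = 2.736 pp.
Hours worked: 0.64 × 0.4 = 0.256 pp.
TFP growth = 4.6 − 2.992 = 1.608%.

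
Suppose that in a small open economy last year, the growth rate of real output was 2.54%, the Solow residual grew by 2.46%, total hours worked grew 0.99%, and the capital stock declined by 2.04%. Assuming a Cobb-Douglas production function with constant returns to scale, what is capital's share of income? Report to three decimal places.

Capital's share of income is 0.300.

gY = gA + α·gK + (1−α)·gL, so gY − gA − gL = α(gK − gL).
2.54 − 2.46 − 0.99 = α × (-2.04 − 0.99).
-0.91 = -3.03 α, so α = 0.30033.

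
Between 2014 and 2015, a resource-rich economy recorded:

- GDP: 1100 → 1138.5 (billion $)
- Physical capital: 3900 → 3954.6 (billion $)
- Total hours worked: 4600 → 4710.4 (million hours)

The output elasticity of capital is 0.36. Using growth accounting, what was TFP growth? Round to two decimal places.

GDP growth = (1138.5 − 1100) / 1100 = 3.5%.
Physical capital growth = (3954.6 − 3900) / 3900 = 1.4%.
Total hours worked growth = (4710.4 − 4600) / 4600 = 2.4%.
Labor's share = 1 − 0.36 = 0.64.
Physical capital: 0.36 × 1.4 = 0.504 pp.
Total hours worked: 0.64 × 2.4 = 1.536 pp.
TFP growth = 3.5 − 2.04 = 1.46%.

1.46%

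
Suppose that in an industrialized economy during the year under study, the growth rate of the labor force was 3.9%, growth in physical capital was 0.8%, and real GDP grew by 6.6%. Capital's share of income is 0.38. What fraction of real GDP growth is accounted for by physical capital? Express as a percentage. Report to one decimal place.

Physical capital contributed 0.38 × 0.8 = 0.304 pp.
Share of growth = 0.304 / 6.6 × 100 = 4.606%.

4.6%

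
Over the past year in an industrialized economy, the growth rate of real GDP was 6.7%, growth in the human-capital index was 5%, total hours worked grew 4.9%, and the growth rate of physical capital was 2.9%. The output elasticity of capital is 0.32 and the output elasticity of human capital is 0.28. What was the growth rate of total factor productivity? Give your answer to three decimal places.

Total factor productivity grew 2.412%.

Labor's share = 1 − 0.32 − 0.28 = 0.4.
Physical capital: 0.32 × 2.9 = 0.928 pp.
The human-capital index: 0.28 × 5 = 1.4 pp.
Total hours worked: 0.4 × 4.9 = 1.96 pp.
TFP growth = 6.7 − 4.288 = 2.412%.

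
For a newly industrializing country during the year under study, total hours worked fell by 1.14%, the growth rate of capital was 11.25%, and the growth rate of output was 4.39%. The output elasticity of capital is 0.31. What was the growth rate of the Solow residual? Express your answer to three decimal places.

The Solow residual growth was 1.689%.

Labor's share = 1 − 0.31 = 0.69.
Capital: 0.31 × 11.25 = 3.4875 pp.
Total hours worked: 0.69 × (-1.14) = -0.7866 pp.
TFP growth = 4.39 − 2.7009 = 1.6891%.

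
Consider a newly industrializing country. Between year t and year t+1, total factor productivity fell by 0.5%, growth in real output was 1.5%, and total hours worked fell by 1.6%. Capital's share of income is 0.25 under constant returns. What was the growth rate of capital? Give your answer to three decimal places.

12.800%

Labor's share = 1 − 0.25 = 0.75.
gY = gA + 0.75×(-1.6) + 0.25×g.
0.25×g = 1.5 + 0.5 + 1.2 = 3.2.
g = 3.2 / 0.25 = 12.8%.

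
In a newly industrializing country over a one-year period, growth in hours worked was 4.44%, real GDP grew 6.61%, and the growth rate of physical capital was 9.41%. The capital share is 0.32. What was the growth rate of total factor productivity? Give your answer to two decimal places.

Labor's share = 1 − 0.32 = 0.68.
Physical capital: 0.32 × 9.41 = 3.0112 pp.
Hours worked: 0.68 × 4.44 = 3.0192 pp.
TFP growth = 6.61 − 6.0304 = 0.5796%.

0.58%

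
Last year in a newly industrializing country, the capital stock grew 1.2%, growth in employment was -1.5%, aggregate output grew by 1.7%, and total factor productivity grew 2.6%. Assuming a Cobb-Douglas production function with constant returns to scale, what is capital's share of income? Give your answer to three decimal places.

gY = gA + α·gK + (1−α)·gL, so gY − gA − gL = α(gK − gL).
1.7 − 2.6 + 1.5 = α × (1.2 − (-1.5)).
0.6 = 2.7 α, so α = 0.22222.

Capital's share of income is 0.222.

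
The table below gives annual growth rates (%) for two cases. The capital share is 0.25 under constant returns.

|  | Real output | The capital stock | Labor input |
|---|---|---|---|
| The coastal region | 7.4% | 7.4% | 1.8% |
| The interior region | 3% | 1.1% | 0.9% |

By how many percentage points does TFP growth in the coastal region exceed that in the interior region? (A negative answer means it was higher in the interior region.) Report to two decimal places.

Labor's share = 1 − 0.25 = 0.75.
The coastal region: TFP = 7.4 − 1.85 − 1.35 = 4.2%.
The interior region: TFP = 3 − 0.275 − 0.675 = 2.05%.
Difference = 4.2 − (2.05) = 2.15 pp.

2.15 percentage points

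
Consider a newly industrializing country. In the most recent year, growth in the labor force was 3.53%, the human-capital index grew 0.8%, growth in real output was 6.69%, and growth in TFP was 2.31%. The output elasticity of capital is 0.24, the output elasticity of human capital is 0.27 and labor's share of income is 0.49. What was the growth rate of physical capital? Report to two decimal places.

10.14%

Labor's share = 1 − 0.24 − 0.27 = 0.49.
gY = gA + 0.27×0.8 + 0.49×3.53 + 0.24×g.
0.24×g = 6.69 − 2.31 − 1.9457 = 2.4343.
g = 2.4343 / 0.24 = 10.1429%.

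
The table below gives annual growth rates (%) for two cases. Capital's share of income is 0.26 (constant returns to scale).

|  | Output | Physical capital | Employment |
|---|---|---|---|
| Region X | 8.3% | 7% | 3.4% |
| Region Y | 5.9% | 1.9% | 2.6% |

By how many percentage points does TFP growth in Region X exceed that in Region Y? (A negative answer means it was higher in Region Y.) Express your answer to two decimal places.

0.48 percentage points

Labor's share = 1 − 0.26 = 0.74.
Region X: TFP = 8.3 − 1.82 − 2.516 = 3.964%.
Region Y: TFP = 5.9 − 0.494 − 1.924 = 3.482%.
Difference = 3.964 − (3.482) = 0.482 pp.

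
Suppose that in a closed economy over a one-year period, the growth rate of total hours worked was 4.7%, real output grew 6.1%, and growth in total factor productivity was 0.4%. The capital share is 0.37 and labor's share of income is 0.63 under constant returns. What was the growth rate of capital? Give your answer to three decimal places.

Labor's share = 1 − 0.37 = 0.63.
gY = gA + 0.63×4.7 + 0.37×g.
0.37×g = 6.1 − 0.4 − 2.961 = 2.739.
g = 2.739 / 0.37 = 7.4027%.

Capital grew 7.403%.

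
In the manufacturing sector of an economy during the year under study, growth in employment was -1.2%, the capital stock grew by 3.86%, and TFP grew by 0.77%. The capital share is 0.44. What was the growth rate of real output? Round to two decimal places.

Real output grew 1.80%.

Labor's share = 1 − 0.44 = 0.56.
The capital stock: 0.44 × 3.86 = 1.6984 pp.
Employment: 0.56 × (-1.2) = -0.672 pp.
Output growth = 0.77 + 1.0264 = 1.7964%.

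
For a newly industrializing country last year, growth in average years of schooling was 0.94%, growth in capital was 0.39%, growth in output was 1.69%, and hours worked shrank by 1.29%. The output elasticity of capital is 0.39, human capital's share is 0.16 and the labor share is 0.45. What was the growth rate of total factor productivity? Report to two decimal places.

Total factor productivity grew 1.97%.

Labor's share = 1 − 0.39 − 0.16 = 0.45.
Capital: 0.39 × 0.39 = 0.1521 pp.
Average years of schooling: 0.16 × 0.94 = 0.1504 pp.
Hours worked: 0.45 × (-1.29) = -0.5805 pp.
TFP growth = 1.69 + 0.278 = 1.968%.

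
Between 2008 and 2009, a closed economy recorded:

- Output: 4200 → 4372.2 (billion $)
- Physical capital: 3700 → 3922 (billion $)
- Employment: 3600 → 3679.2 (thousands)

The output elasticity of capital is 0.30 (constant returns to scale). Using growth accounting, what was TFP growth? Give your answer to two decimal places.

Output growth = (4372.2 − 4200) / 4200 = 4.1%.
Physical capital growth = (3922 − 3700) / 3700 = 6%.
Employment growth = (3679.2 − 3600) / 3600 = 2.2%.
Labor's share = 1 − 0.3 = 0.7.
Physical capital: 0.3 × 6 = 1.8 pp.
Employment: 0.7 × 2.2 = 1.54 pp.
TFP growth = 4.1 − 3.34 = 0.76%.

0.76%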